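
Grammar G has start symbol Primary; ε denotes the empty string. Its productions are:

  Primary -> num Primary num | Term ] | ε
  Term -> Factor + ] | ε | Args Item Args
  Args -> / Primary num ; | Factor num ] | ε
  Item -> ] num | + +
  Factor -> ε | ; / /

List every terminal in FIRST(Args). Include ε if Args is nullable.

{ /, ;, num, ε }

Args -> / Primary num ; contributes {/}.
From Args -> Factor num ]: Factor nullable, take FIRST(Factor) ∪ {num} = { ;, num }.
Args -> ε contributes ε.
Union: FIRST(Args) = { /, ;, num, ε }.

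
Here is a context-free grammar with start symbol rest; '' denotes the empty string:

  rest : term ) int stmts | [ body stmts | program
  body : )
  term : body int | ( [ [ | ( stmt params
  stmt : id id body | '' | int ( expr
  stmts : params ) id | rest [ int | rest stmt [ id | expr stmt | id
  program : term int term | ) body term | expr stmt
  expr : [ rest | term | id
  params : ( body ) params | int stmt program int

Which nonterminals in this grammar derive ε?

{ stmt }

Directly nullable (have an ''-production): stmt.
No other nonterminal has a production whose RHS symbols are all nullable.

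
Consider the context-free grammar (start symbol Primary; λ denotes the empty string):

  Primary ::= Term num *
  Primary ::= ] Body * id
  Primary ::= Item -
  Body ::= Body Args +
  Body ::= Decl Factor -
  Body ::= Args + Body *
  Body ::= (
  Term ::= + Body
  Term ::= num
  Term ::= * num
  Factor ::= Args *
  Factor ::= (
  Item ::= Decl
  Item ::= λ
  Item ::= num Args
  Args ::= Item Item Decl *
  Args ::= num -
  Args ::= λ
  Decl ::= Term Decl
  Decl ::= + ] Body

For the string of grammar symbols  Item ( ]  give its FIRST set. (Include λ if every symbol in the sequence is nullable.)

{ (, *, +, num }

Add FIRST(Item)\{λ} = { *, +, num }; Item is nullable, continue.
( is a terminal; add {(} and stop.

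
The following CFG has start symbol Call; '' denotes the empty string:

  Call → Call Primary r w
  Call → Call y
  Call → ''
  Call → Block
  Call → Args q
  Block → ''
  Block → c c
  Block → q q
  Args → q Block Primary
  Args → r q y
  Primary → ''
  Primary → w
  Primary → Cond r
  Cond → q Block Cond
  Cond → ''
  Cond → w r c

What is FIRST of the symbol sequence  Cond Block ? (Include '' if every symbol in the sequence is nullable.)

Add FIRST(Cond)\{''} = { q, w }; Cond is nullable, continue.
Add FIRST(Block)\{''} = { c, q }; Block is nullable, continue.
Every symbol is nullable, so include ''.

{ c, q, w, '' }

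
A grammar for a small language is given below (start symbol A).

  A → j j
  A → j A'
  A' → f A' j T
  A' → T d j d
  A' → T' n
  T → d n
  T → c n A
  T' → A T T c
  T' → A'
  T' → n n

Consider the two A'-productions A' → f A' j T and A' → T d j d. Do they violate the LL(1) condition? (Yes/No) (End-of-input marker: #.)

No

FIRST(f A' j T) = { f } and FIRST(T d j d) = { c, d }.
The FIRST sets are disjoint and neither alternative is nullable — no conflict.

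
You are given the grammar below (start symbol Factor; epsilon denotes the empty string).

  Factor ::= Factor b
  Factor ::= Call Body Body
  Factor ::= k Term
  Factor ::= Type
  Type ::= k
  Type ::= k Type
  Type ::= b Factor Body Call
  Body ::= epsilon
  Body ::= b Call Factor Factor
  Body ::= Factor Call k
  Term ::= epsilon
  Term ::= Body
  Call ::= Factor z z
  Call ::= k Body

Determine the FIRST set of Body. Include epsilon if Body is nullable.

{ b, k, epsilon }

Body ::= epsilon contributes epsilon.
Body ::= b Call Factor Factor contributes {b}.
From Body ::= Factor Call k: add FIRST(Factor) = { b, k }.
Union: FIRST(Body) = { b, k, epsilon }.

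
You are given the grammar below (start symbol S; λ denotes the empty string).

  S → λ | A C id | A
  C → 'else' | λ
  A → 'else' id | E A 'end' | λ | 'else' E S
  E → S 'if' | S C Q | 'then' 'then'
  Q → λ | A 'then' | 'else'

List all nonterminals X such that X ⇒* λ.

Directly nullable (have an λ-production): S, C, A, Q.
E → S C Q with every symbol nullable, so E is nullable.

{ A, C, E, Q, S }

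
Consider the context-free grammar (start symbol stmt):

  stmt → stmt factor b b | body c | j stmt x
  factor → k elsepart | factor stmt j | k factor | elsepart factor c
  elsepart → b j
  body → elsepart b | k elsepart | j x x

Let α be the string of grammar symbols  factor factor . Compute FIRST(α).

{ b, k }

Add FIRST(factor) = { b, k }; factor is not nullable, stop.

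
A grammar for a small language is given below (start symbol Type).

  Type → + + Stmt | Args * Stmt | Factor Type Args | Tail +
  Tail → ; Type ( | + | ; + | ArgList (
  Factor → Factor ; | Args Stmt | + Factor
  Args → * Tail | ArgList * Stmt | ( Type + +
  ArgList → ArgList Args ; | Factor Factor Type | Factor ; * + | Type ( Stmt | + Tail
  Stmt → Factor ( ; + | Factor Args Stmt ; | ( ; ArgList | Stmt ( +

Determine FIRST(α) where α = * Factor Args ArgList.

{ * }

* is a terminal; add {*} and stop.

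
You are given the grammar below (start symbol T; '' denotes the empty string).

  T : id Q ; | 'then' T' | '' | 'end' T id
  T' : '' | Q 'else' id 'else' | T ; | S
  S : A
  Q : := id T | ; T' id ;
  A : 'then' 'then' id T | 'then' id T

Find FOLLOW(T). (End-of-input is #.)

{ #, 'else', ;, id }

T is the start symbol, so # ∈ FOLLOW(T).
In T : 'end' T id: add FIRST(id) = { id }.
In T' : T ;: add FIRST(;) = { ; }.
In Q : := id T: T is at the end, add FOLLOW(Q) = { 'else', ; }.
In A : 'then' 'then' id T: T is at the end, add FOLLOW(A) = { #, 'else', ;, id }.
In A : 'then' id T: T is at the end, add FOLLOW(A) = { #, 'else', ;, id }.
Union: FOLLOW(T) = { #, 'else', ;, id }.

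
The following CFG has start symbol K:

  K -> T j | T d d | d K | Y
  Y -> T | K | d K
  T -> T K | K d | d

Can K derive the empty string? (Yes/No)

No

No nonterminal in this grammar is nullable.
No production of K has an RHS whose symbols are all nullable, so K is not nullable.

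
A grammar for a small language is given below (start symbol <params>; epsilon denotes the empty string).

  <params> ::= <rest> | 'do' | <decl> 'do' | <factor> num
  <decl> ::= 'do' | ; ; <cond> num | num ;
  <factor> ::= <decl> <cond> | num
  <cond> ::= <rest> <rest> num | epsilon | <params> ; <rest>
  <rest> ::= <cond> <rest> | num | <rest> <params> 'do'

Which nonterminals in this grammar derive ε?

{ <cond> }

Directly nullable (have an epsilon-production): <cond>.
No other nonterminal has a production whose RHS symbols are all nullable.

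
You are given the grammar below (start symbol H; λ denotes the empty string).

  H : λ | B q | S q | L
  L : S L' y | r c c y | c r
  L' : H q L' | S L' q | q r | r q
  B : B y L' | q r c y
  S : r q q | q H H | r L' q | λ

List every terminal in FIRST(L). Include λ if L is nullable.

From L : S L' y: S nullable, take FIRST(S) ∪ FIRST(L') = { c, q, r }.
L : r c c y contributes {r}.
L : c r contributes {c}.
Union: FIRST(L) = { c, q, r }.

{ c, q, r }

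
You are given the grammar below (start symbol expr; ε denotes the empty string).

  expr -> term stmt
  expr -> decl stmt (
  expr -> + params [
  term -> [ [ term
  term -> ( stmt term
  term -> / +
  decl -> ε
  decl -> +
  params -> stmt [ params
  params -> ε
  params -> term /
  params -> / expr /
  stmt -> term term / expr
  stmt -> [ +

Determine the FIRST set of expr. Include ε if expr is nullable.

{ (, +, /, [ }

From expr -> term stmt: add FIRST(term) = { (, /, [ }.
From expr -> decl stmt (: decl nullable, take FIRST(decl) ∪ FIRST(stmt) = { (, +, /, [ }.
expr -> + params [ contributes {+}.
Union: FIRST(expr) = { (, +, /, [ }.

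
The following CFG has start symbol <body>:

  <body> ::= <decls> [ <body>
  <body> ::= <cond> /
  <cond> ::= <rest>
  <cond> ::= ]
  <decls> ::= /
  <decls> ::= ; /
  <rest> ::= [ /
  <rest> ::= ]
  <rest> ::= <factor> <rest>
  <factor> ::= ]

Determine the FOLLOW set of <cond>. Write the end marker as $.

{ / }

In <body> ::= <cond> /: add FIRST(/) = { / }.
Union: FOLLOW(<cond>) = { / }.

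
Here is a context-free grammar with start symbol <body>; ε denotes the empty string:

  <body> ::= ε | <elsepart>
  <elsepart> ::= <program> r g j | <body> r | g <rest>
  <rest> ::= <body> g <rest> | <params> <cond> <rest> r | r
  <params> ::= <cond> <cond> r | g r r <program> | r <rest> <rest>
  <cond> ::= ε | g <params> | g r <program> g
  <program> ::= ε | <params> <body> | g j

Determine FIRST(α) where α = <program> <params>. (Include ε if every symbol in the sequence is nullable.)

{ g, r }

Add FIRST(<program>)\{ε} = { g, r }; <program> is nullable, continue.
Add FIRST(<params>) = { g, r }; <params> is not nullable, stop.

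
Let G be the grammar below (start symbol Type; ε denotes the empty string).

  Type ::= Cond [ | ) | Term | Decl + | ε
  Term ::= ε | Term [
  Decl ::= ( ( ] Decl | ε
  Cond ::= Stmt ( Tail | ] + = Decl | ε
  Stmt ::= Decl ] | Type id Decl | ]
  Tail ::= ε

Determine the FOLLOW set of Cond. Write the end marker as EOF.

{ [ }

In Type ::= Cond [: add FIRST([) = { [ }.
Union: FOLLOW(Cond) = { [ }.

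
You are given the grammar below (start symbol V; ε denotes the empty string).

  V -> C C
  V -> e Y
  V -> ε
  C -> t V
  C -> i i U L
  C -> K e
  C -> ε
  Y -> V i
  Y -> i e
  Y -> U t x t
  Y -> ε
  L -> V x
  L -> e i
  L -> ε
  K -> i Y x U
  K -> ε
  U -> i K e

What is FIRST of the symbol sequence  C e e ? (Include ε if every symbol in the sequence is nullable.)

{ e, i, t }

Add FIRST(C)\{ε} = { e, i, t }; C is nullable, continue.
e is a terminal; add {e} and stop.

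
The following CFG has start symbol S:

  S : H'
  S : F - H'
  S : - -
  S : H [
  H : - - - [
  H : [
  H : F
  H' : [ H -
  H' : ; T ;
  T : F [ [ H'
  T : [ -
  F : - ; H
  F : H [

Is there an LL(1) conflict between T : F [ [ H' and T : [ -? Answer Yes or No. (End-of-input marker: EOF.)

Yes

FIRST(F [ [ H') = { -, [ } and FIRST([ -) = { [ }.
Both contain [, so the two alternatives are not disjoint — LL(1) conflict.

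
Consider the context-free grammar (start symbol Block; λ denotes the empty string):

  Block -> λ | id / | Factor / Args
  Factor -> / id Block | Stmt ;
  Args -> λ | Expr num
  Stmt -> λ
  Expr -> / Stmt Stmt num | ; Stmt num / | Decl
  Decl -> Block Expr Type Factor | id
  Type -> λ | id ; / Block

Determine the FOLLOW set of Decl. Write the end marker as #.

{ /, ;, id, num }

In Expr -> Decl: Decl is at the end, add FOLLOW(Expr) = { /, ;, id, num }.
Union: FOLLOW(Decl) = { /, ;, id, num }.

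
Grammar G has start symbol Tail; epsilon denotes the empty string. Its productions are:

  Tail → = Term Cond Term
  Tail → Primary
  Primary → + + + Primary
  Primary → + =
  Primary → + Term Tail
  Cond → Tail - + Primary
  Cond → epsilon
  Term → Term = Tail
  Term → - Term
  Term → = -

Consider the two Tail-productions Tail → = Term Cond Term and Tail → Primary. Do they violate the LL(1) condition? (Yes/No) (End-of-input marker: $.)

No

FIRST(= Term Cond Term) = { = } and FIRST(Primary) = { + }.
The FIRST sets are disjoint and neither alternative is nullable — no conflict.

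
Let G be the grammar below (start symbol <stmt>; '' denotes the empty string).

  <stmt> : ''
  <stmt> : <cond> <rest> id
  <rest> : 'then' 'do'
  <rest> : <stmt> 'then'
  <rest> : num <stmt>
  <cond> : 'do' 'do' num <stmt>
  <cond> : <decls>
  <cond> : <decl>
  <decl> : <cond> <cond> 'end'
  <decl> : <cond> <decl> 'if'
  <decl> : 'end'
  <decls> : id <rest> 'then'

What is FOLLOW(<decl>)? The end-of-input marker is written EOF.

{ 'do', 'end', 'if', 'then', id, num }

In <cond> : <decl>: <decl> is at the end, add FOLLOW(<cond>) = { 'do', 'end', 'then', id, num }.
In <decl> : <cond> <decl> 'if': add FIRST('if') = { 'if' }.
Union: FOLLOW(<decl>) = { 'do', 'end', 'if', 'then', id, num }.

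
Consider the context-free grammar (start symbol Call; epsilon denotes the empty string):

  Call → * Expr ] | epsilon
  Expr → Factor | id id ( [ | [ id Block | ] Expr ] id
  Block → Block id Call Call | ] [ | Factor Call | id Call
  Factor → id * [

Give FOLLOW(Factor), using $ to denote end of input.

{ *, ], id }

In Expr → Factor: Factor is at the end, add FOLLOW(Expr) = { ] }.
In Block → Factor Call: add FIRST(Call)\{epsilon} = { * }.
  Since Call is nullable, also add FOLLOW(Block) = { ], id }.
Union: FOLLOW(Factor) = { *, ], id }.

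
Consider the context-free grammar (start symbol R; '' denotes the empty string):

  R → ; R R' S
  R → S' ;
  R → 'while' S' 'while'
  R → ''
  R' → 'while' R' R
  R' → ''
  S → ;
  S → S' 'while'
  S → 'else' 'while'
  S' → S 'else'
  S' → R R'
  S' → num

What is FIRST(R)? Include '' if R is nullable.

{ 'else', 'while', ;, num, '' }

R → ; R R' S contributes {;}.
From R → S' ;: S' nullable, take FIRST(S') ∪ {;} = { 'else', 'while', ;, num }.
R → 'while' S' 'while' contributes {'while'}.
R → '' contributes ''.
Union: FIRST(R) = { 'else', 'while', ;, num, '' }.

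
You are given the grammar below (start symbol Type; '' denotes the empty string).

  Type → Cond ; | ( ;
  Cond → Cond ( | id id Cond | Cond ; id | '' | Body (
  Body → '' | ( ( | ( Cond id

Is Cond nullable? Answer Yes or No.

Yes

Cond has an ''-production, so Cond ⇒ ''.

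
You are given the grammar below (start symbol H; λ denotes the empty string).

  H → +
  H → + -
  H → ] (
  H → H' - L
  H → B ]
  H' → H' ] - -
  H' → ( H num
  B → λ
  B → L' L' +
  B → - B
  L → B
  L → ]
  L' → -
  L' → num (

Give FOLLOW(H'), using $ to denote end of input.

{ -, ] }

In H → H' - L: add FIRST(- L) = { - }.
In H' → H' ] - -: add FIRST(] - -) = { ] }.
Union: FOLLOW(H') = { -, ] }.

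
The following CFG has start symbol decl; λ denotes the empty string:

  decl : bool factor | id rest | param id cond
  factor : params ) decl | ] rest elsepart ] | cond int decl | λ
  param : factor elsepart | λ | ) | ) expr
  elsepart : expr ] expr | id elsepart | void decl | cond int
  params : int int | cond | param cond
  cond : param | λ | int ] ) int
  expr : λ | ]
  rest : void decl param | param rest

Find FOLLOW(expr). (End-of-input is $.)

In param : ) expr: expr is at the end, add FOLLOW(param) = { $, ), ], id, int, void }.
In elsepart : expr ] expr: add FIRST(] expr) = { ] }.
In elsepart : expr ] expr: expr is at the end, add FOLLOW(elsepart) = { $, ), ], id, int, void }.
Union: FOLLOW(expr) = { $, ), ], id, int, void }.

{ $, ), ], id, int, void }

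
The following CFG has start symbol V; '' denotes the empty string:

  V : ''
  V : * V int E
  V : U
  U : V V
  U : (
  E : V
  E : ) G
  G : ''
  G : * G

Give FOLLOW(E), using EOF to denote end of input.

{ EOF, (, *, int }

In V : * V int E: E is at the end, add FOLLOW(V) = { EOF, (, *, int }.
Union: FOLLOW(E) = { EOF, (, *, int }.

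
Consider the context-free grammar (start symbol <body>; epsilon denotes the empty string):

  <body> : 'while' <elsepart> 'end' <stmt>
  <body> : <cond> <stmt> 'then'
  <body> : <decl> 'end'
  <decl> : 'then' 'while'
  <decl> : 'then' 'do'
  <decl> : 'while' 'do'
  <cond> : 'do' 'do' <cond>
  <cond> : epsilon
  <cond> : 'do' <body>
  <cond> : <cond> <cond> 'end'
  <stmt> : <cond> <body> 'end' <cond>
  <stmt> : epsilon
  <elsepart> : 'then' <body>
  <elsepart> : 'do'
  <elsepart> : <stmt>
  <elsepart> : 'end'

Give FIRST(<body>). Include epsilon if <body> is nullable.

<body> : 'while' <elsepart> 'end' <stmt> contributes {'while'}.
From <body> : <cond> <stmt> 'then': <cond>, <stmt> nullable, take FIRST(<cond>) ∪ FIRST(<stmt>) ∪ {'then'} = { 'do', 'end', 'then', 'while' }.
From <body> : <decl> 'end': add FIRST(<decl>) = { 'then', 'while' }.
Union: FIRST(<body>) = { 'do', 'end', 'then', 'while' }.

{ 'do', 'end', 'then', 'while' }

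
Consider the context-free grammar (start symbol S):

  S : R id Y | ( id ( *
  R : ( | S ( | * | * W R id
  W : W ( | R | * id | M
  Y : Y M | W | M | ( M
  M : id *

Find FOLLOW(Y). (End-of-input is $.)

In S : R id Y: Y is at the end, add FOLLOW(S) = { $, ( }.
In Y : Y M: add FIRST(M) = { id }.
Union: FOLLOW(Y) = { $, (, id }.

{ $, (, id }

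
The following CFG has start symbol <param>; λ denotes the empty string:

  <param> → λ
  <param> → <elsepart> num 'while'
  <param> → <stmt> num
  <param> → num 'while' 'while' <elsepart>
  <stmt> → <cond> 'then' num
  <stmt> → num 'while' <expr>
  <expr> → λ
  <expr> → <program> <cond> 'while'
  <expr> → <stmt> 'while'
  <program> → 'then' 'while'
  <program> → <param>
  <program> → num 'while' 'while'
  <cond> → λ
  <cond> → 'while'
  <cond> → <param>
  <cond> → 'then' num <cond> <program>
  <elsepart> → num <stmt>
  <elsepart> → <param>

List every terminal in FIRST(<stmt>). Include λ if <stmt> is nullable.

From <stmt> → <cond> 'then' num: <cond> nullable, take FIRST(<cond>) ∪ {'then'} = { 'then', 'while', num }.
<stmt> → num 'while' <expr> contributes {num}.
Union: FIRST(<stmt>) = { 'then', 'while', num }.

{ 'then', 'while', num }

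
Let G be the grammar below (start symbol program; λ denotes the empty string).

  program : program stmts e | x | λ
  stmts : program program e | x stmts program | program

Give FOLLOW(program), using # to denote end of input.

program is the start symbol, so # ∈ FOLLOW(program).
In program : program stmts e: add FIRST(stmts e) = { e, x }.
In stmts : program program e: add FIRST(program e) = { e, x }.
In stmts : program program e: add FIRST(e) = { e }.
In stmts : x stmts program: program is at the end, add FOLLOW(stmts) = { e, x }.
In stmts : program: program is at the end, add FOLLOW(stmts) = { e, x }.
Union: FOLLOW(program) = { #, e, x }.

{ #, e, x }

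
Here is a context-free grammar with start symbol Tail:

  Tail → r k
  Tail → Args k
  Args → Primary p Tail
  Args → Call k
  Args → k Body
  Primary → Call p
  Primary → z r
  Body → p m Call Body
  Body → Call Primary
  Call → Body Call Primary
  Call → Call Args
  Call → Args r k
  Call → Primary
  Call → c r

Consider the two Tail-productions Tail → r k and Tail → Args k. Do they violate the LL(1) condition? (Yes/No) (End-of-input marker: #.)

No

FIRST(r k) = { r } and FIRST(Args k) = { c, k, p, z }.
The FIRST sets are disjoint and neither alternative is nullable — no conflict.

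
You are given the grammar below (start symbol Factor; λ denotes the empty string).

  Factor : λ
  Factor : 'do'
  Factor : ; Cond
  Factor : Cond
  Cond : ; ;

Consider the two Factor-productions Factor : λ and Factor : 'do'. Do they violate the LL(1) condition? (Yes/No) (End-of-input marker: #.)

FIRST(λ) = { λ } and FIRST('do') = { 'do' }.
The first is nullable but FOLLOW(Factor) = { # } is disjoint from FIRST of the second.

No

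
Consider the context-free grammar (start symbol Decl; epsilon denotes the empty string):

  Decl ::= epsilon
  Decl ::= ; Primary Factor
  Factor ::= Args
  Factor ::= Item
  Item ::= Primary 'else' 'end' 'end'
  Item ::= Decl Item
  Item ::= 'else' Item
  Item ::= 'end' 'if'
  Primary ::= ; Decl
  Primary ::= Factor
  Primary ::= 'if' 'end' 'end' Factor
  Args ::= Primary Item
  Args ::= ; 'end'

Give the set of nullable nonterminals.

{ Decl }

Directly nullable (have an epsilon-production): Decl.
No other nonterminal has a production whose RHS symbols are all nullable.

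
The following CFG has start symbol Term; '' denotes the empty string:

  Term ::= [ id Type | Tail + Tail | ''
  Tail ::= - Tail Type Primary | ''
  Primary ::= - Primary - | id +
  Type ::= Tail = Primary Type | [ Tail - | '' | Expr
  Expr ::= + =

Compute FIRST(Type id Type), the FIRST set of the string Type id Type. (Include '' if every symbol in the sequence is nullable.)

{ +, -, =, [, id }

Add FIRST(Type)\{''} = { +, -, =, [ }; Type is nullable, continue.
id is a terminal; add {id} and stop.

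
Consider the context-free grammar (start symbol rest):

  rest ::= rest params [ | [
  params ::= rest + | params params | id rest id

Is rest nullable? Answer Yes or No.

No nonterminal in this grammar is nullable.
No production of rest has an RHS whose symbols are all nullable, so rest is not nullable.

No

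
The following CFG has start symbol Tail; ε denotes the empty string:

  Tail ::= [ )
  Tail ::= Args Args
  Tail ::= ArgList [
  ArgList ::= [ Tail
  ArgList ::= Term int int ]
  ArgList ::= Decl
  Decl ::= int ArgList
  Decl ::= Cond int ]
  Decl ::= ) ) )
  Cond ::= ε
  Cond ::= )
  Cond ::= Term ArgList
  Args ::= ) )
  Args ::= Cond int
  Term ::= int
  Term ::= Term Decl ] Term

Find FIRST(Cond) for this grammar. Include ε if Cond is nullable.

Cond ::= ε contributes ε.
Cond ::= ) contributes {)}.
From Cond ::= Term ArgList: add FIRST(Term) = { int }.
Union: FIRST(Cond) = { ), int, ε }.

{ ), int, ε }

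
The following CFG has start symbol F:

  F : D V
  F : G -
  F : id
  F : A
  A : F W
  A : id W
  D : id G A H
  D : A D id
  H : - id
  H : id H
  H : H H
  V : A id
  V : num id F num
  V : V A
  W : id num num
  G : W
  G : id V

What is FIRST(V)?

From V : A id: add FIRST(A) = { id }.
V : num id F num contributes {num}.
From V : V A: add FIRST(V) = { id, num }.
Union: FIRST(V) = { id, num }.

{ id, num }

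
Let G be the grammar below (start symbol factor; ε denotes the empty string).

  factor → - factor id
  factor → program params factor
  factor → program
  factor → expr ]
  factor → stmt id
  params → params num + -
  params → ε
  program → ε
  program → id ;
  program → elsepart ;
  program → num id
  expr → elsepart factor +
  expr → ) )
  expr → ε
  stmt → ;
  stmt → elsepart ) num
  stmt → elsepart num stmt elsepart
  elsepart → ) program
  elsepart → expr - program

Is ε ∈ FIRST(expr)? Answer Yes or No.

Yes

expr has an ε-production, so expr ⇒ ε.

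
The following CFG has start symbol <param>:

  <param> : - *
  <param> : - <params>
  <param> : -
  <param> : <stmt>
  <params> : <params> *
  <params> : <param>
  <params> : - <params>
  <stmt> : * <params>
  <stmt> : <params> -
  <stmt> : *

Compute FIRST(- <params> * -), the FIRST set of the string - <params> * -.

{ - }

- is a terminal; add {-} and stop.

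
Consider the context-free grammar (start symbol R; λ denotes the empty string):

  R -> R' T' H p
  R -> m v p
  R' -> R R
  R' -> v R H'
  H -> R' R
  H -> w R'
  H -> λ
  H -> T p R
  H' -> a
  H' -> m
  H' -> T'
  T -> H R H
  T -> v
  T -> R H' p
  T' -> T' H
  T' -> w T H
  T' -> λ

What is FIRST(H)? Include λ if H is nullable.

{ m, v, w, λ }

From H -> R' R: add FIRST(R') = { m, v }.
H -> w R' contributes {w}.
H -> λ contributes λ.
From H -> T p R: add FIRST(T) = { m, v, w }.
Union: FIRST(H) = { m, v, w, λ }.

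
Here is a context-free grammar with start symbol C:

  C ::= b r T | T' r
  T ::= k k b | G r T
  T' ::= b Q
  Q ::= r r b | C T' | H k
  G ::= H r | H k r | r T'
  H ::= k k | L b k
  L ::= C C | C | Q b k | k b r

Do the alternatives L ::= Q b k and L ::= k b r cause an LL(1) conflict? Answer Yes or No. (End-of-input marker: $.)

Yes

FIRST(Q b k) = { b, k, r } and FIRST(k b r) = { k }.
Both contain k, so the two alternatives are not disjoint — LL(1) conflict.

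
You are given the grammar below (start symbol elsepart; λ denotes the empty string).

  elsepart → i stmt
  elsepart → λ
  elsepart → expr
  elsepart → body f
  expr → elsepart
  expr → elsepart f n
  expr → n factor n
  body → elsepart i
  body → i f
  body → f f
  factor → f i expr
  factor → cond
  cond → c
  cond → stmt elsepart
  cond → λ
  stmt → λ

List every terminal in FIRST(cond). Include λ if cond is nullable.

{ c, f, i, n, λ }

cond → c contributes {c}.
From cond → stmt elsepart: stmt, elsepart nullable, take FIRST(stmt) ∪ FIRST(elsepart) = { f, i, n }; also λ since the whole RHS is nullable.
cond → λ contributes λ.
Union: FIRST(cond) = { c, f, i, n, λ }.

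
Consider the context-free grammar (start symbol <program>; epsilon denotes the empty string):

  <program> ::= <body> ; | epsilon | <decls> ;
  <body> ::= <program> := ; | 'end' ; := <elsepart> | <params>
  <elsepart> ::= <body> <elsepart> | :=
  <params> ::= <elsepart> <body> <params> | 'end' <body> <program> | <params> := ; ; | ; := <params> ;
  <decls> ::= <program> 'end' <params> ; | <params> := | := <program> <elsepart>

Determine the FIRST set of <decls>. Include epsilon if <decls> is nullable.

{ 'end', :=, ; }

From <decls> ::= <program> 'end' <params> ;: <program> nullable, take FIRST(<program>) ∪ {'end'} = { 'end', :=, ; }.
From <decls> ::= <params> :=: add FIRST(<params>) = { 'end', :=, ; }.
<decls> ::= := <program> <elsepart> contributes {:=}.
Union: FIRST(<decls>) = { 'end', :=, ; }.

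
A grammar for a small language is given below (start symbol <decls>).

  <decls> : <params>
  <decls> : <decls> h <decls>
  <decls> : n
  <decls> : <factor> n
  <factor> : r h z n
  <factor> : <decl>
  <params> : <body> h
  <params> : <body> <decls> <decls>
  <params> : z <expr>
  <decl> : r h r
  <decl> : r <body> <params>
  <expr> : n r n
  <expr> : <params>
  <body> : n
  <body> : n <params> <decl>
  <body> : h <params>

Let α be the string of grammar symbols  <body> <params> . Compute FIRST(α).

{ h, n }

Add FIRST(<body>) = { h, n }; <body> is not nullable, stop.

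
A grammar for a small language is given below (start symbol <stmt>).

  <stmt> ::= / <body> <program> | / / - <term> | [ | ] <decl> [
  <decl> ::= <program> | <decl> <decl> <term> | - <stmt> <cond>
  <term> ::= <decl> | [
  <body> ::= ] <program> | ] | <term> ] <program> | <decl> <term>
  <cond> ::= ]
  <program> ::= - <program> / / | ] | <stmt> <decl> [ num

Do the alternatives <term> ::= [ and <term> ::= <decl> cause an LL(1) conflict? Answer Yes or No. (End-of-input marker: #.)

Yes

FIRST([) = { [ } and FIRST(<decl>) = { -, /, [, ] }.
Both contain [, so the two alternatives are not disjoint — LL(1) conflict.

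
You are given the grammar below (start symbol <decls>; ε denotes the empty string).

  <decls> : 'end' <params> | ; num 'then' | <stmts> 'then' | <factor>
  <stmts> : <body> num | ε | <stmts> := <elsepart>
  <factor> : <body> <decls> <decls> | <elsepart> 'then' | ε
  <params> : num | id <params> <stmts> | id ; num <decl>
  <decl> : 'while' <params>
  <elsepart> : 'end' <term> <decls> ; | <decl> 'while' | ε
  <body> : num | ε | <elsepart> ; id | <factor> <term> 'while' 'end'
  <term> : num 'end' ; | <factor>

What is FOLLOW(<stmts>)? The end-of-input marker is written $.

In <decls> : <stmts> 'then': add FIRST('then') = { 'then' }.
In <stmts> : <stmts> := <elsepart>: add FIRST(:= <elsepart>) = { := }.
In <params> : id <params> <stmts>: <stmts> is at the end, add FOLLOW(<params>) = { $, 'end', 'then', 'while', :=, ;, num }.
Union: FOLLOW(<stmts>) = { $, 'end', 'then', 'while', :=, ;, num }.

{ $, 'end', 'then', 'while', :=, ;, num }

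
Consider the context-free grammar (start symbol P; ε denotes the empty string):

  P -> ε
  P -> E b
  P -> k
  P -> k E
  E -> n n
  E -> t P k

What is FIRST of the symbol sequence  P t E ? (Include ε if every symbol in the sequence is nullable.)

Add FIRST(P)\{ε} = { k, n, t }; P is nullable, continue.
t is a terminal; add {t} and stop.

{ k, n, t }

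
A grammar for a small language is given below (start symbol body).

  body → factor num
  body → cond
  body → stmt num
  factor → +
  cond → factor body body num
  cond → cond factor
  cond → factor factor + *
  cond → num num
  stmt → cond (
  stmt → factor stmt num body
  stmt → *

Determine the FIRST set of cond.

{ +, num }

From cond → factor body body num: add FIRST(factor) = { + }.
From cond → cond factor: add FIRST(cond) = { +, num }.
From cond → factor factor + *: add FIRST(factor) = { + }.
cond → num num contributes {num}.
Union: FIRST(cond) = { +, num }.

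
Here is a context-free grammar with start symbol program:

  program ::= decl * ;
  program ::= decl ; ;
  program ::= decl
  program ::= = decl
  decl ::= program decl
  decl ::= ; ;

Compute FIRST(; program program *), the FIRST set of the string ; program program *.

; is a terminal; add {;} and stop.

{ ; }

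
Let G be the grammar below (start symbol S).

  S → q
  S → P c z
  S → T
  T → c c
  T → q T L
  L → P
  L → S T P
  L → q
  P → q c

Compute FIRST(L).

From L → P: add FIRST(P) = { q }.
From L → S T P: add FIRST(S) = { c, q }.
L → q contributes {q}.
Union: FIRST(L) = { c, q }.

{ c, q }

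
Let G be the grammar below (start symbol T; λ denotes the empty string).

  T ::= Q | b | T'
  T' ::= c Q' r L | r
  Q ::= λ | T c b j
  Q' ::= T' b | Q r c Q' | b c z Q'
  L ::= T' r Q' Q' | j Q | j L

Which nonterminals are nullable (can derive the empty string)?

Directly nullable (have an λ-production): Q.
T ::= Q with every symbol nullable, so T is nullable.
No other nonterminal has a production whose RHS symbols are all nullable.

{ Q, T }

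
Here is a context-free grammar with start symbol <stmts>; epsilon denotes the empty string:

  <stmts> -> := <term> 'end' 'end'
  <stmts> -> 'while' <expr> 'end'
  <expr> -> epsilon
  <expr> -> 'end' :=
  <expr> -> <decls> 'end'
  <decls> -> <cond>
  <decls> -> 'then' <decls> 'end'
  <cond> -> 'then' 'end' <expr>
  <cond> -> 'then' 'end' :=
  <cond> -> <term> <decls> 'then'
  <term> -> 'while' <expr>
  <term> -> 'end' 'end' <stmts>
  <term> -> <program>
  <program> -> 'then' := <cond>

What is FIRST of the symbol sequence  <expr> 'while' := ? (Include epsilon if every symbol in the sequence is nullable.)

Add FIRST(<expr>)\{epsilon} = { 'end', 'then', 'while' }; <expr> is nullable, continue.
'while' is a terminal; add {'while'} and stop.

{ 'end', 'then', 'while' }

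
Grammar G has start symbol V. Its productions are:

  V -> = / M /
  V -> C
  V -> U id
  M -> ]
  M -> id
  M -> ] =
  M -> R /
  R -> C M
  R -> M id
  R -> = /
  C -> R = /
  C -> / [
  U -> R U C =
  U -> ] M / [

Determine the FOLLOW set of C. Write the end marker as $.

In V -> C: C is at the end, add FOLLOW(V) = { $ }.
In R -> C M: add FIRST(M) = { /, =, ], id }.
In U -> R U C =: add FIRST(=) = { = }.
Union: FOLLOW(C) = { $, /, =, ], id }.

{ $, /, =, ], id }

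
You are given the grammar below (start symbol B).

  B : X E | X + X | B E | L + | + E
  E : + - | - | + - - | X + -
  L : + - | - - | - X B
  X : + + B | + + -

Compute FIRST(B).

From B : X E: add FIRST(X) = { + }.
From B : X + X: add FIRST(X) = { + }.
From B : B E: add FIRST(B) = { +, - }.
From B : L +: add FIRST(L) = { +, - }.
B : + E contributes {+}.
Union: FIRST(B) = { +, - }.

{ +, - }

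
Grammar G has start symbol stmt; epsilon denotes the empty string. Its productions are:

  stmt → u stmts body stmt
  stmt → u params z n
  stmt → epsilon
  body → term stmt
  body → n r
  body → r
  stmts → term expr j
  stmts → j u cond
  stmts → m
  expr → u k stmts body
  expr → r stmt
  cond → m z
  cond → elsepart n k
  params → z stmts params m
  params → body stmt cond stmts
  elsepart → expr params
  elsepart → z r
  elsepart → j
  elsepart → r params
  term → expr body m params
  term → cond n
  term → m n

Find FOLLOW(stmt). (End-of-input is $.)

stmt is the start symbol, so $ ∈ FOLLOW(stmt).
In stmt → u stmts body stmt: stmt is at the end, add FOLLOW(stmt) = { $, j, m, n, r, u, z }.
In body → term stmt: stmt is at the end, add FOLLOW(body) = { $, j, m, n, r, u, z }.
In expr → r stmt: stmt is at the end, add FOLLOW(expr) = { j, m, n, r, u, z }.
In params → body stmt cond stmts: add FIRST(cond stmts) = { j, m, r, u, z }.
Union: FOLLOW(stmt) = { $, j, m, n, r, u, z }.

{ $, j, m, n, r, u, z }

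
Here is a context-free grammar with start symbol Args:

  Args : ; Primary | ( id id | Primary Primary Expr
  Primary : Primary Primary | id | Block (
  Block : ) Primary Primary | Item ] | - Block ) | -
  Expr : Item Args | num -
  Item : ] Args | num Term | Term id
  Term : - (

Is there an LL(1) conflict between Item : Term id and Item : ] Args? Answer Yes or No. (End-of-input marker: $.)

No

FIRST(Term id) = { - } and FIRST(] Args) = { ] }.
The FIRST sets are disjoint and neither alternative is nullable — no conflict.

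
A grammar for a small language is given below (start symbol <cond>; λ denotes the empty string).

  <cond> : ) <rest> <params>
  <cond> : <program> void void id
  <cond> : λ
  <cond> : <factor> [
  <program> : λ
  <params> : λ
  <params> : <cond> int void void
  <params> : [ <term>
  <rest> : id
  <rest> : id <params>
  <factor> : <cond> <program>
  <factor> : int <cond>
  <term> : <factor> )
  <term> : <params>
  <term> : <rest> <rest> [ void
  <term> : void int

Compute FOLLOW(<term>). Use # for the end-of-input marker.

In <params> : [ <term>: <term> is at the end, add FOLLOW(<params>) = { #, ), [, id, int, void }.
Union: FOLLOW(<term>) = { #, ), [, id, int, void }.

{ #, ), [, id, int, void }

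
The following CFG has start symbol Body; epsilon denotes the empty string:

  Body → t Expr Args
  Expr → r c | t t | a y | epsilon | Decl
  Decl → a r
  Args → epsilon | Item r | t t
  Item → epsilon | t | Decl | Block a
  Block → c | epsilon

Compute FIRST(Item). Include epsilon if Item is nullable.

{ a, c, t, epsilon }

Item → epsilon contributes epsilon.
Item → t contributes {t}.
From Item → Decl: add FIRST(Decl) = { a }.
From Item → Block a: Block nullable, take FIRST(Block) ∪ {a} = { a, c }.
Union: FIRST(Item) = { a, c, t, epsilon }.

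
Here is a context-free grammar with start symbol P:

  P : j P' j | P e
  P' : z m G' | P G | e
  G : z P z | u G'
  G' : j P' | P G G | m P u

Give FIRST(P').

{ e, j, z }

P' : z m G' contributes {z}.
From P' : P G: add FIRST(P) = { j }.
P' : e contributes {e}.
Union: FIRST(P') = { e, j, z }.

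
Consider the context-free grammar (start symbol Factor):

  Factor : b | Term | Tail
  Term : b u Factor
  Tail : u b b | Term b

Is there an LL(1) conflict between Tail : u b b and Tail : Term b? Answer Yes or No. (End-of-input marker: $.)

No

FIRST(u b b) = { u } and FIRST(Term b) = { b }.
The FIRST sets are disjoint and neither alternative is nullable — no conflict.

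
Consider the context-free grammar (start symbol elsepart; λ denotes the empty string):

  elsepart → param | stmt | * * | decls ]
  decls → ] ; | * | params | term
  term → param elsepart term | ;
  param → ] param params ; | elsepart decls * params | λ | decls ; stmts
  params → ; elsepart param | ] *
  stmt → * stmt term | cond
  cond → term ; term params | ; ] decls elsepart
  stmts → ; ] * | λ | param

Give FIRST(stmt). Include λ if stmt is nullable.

stmt → * stmt term contributes {*}.
From stmt → cond: add FIRST(cond) = { *, ;, ] }.
Union: FIRST(stmt) = { *, ;, ] }.

{ *, ;, ] }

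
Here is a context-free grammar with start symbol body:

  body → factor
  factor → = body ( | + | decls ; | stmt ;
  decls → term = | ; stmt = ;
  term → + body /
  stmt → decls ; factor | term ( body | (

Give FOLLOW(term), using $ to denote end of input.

{ (, = }

In decls → term =: add FIRST(=) = { = }.
In stmt → term ( body: add FIRST(( body) = { ( }.
Union: FOLLOW(term) = { (, = }.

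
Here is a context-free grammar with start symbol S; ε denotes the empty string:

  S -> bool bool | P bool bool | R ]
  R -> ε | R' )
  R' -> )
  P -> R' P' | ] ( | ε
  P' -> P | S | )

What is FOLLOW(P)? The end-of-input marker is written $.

{ bool }

In S -> P bool bool: add FIRST(bool bool) = { bool }.
In P' -> P: P is at the end, add FOLLOW(P') = { bool }.
Union: FOLLOW(P) = { bool }.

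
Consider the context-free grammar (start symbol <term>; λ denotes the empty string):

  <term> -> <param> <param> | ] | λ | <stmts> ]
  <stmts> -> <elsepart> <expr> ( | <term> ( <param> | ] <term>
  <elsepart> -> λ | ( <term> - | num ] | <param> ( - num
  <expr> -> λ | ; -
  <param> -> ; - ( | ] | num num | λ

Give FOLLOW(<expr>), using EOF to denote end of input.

In <stmts> -> <elsepart> <expr> (: add FIRST(() = { ( }.
Union: FOLLOW(<expr>) = { ( }.

{ ( }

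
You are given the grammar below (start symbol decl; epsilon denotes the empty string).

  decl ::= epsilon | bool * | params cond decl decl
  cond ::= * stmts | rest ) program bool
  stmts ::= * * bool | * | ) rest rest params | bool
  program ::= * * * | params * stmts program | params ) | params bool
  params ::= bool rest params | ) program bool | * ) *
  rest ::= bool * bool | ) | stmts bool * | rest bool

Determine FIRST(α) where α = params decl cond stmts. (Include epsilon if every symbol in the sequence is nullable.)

Add FIRST(params) = { ), *, bool }; params is not nullable, stop.

{ ), *, bool }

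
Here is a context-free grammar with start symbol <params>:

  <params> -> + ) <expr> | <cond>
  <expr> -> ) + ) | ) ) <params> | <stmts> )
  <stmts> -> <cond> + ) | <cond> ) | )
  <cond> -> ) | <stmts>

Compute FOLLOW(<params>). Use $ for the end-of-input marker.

{ $ }

<params> is the start symbol, so $ ∈ FOLLOW(<params>).
In <expr> -> ) ) <params>: <params> is at the end, add FOLLOW(<expr>) = { $ }.
Union: FOLLOW(<params>) = { $ }.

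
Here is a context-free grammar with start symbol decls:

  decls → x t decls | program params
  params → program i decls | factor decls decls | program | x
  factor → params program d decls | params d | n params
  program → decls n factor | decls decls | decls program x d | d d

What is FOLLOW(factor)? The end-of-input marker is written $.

{ $, d, i, n, x }

In params → factor decls decls: add FIRST(decls decls) = { d, x }.
In program → decls n factor: factor is at the end, add FOLLOW(program) = { $, d, i, n, x }.
Union: FOLLOW(factor) = { $, d, i, n, x }.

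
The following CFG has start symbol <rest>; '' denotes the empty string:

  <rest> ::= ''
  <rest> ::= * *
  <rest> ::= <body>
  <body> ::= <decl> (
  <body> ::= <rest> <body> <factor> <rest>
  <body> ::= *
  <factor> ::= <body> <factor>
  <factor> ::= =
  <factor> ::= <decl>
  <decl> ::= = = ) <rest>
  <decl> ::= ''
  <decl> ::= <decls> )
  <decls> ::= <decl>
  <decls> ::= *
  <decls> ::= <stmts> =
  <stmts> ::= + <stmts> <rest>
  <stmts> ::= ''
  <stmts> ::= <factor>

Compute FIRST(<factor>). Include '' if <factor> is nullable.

From <factor> ::= <body> <factor>: add FIRST(<body>) = { (, ), *, +, = }.
<factor> ::= = contributes {=}.
From <factor> ::= <decl>: add FIRST(<decl>) = { (, ), *, +, =, '' } (including '' since <decl> is nullable).
Union: FIRST(<factor>) = { (, ), *, +, =, '' }.

{ (, ), *, +, =, '' }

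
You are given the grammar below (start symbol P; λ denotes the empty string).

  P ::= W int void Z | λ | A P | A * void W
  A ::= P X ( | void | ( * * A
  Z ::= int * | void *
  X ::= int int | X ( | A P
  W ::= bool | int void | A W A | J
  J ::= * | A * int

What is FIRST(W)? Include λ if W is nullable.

W ::= bool contributes {bool}.
W ::= int void contributes {int}.
From W ::= A W A: add FIRST(A) = { (, *, bool, int, void }.
From W ::= J: add FIRST(J) = { (, *, bool, int, void }.
Union: FIRST(W) = { (, *, bool, int, void }.

{ (, *, bool, int, void }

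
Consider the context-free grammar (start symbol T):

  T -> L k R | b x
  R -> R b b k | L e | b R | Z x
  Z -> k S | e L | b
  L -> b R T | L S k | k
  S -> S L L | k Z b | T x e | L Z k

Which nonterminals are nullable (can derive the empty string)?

No nonterminal has an empty production or an RHS whose symbols are all nullable.

{ } (none)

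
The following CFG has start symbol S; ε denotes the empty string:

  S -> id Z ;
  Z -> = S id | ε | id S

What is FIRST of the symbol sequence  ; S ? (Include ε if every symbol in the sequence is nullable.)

; is a terminal; add {;} and stop.

{ ; }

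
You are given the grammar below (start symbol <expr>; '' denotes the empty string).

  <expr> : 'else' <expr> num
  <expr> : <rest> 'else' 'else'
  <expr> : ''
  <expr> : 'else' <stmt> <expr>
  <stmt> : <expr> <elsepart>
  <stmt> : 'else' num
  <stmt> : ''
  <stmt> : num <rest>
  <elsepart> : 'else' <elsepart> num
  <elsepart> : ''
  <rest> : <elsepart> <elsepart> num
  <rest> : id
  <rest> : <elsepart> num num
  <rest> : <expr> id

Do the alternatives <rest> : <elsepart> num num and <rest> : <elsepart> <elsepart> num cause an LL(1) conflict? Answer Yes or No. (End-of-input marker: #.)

Yes

FIRST(<elsepart> num num) = { 'else', num } and FIRST(<elsepart> <elsepart> num) = { 'else', num }.
Both contain 'else', so the two alternatives are not disjoint — LL(1) conflict.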